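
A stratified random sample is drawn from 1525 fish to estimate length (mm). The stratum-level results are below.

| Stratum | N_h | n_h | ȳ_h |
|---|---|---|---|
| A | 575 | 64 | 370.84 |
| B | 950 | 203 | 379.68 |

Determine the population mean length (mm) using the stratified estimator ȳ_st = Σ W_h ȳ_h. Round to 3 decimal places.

ȳ_st ≈ 376.347

N = Σ N_h = 1525. Stratum weights W_h = N_h/N.
ȳ_st = (575·370.84 + 950·379.68) / 1525 = 376.34689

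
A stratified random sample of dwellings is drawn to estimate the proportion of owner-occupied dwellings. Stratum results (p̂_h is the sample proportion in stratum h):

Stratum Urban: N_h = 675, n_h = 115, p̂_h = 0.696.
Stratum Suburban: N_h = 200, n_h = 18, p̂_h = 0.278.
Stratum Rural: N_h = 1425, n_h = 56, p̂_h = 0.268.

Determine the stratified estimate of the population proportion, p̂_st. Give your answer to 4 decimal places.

p̂_st ≈ 0.3945

N = 2300; stratum weights W_h = N_h/N.
p̂_st = Σ W_h p̂_h = (675·0.696 + 200·0.278 + 1425·0.268)/2300 = 0.39448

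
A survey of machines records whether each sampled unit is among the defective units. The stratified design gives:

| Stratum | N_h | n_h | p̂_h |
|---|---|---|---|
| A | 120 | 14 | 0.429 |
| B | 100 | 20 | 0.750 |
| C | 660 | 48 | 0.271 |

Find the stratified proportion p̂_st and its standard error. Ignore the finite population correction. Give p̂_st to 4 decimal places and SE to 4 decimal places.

N = 880; stratum weights W_h = N_h/N.
p̂_st = Σ W_h p̂_h = (120·0.429 + 100·0.750 + 660·0.271)/880 = 0.34698
V̂(p̂_st) = Σ W_h² p̂_h(1−p̂_h)/(n_h−1):
  stratum A: (120/880)²·0.429·0.571/13 = 0.000350386
  stratum B: (100/880)²·0.750·0.250/19 = 0.000127433
  stratum C: (660/880)²·0.271·0.729/47 = 0.0023644
V̂(p̂_st) = 0.00284222; SE = √V̂ = 0.0533125

p̂_st ≈ 0.3470, SE ≈ 0.0533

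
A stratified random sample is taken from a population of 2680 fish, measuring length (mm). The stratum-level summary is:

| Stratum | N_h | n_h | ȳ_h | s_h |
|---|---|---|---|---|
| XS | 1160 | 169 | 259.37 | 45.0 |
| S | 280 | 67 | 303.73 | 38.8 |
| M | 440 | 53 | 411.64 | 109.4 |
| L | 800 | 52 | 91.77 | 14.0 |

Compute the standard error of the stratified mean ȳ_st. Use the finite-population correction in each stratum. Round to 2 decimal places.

V̂(ȳ_st) = Σ W_h² (1 − n_h/N_h) s_h²/n_h, with W_h = N_h/N and N = 2680:
  stratum XS: (1160/2680)²·(1 − 169/1160)·45.0²/169 = 1.91779
  stratum S: (280/2680)²·(1 − 67/280)·38.8²/67 = 0.186576
  stratum M: (440/2680)²·(1 − 53/440)·109.4²/53 = 5.35369
  stratum L: (800/2680)²·(1 − 52/800)·14.0²/52 = 0.314033
V̂(ȳ_st) = 7.77208
SE(ȳ_st) = √7.77208 = 2.78785

SE(ȳ_st) ≈ 2.79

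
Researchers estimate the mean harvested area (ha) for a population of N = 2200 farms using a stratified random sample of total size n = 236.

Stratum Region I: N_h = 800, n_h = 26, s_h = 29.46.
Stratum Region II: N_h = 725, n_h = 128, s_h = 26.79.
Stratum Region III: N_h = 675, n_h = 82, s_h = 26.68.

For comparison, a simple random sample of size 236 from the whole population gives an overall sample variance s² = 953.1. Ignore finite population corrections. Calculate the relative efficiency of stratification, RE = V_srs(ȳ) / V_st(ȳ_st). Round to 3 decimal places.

RE ≈ 0.692

V̂(ȳ_st) = Σ W_h² s_h²/n_h, with W_h = N_h/N and N = 2200:
  stratum Region I: (800/2200)²·29.46²/26 = 4.41394
  stratum Region II: (725/2200)²·26.79²/128 = 0.608928
  stratum Region III: (675/2200)²·26.68²/82 = 0.817184
V_st = 5.84006
V_srs = s²/n = 953.1/236 = 4.03856
Relative efficiency = V_srs / V_st = 4.03856/5.84006 = 0.6915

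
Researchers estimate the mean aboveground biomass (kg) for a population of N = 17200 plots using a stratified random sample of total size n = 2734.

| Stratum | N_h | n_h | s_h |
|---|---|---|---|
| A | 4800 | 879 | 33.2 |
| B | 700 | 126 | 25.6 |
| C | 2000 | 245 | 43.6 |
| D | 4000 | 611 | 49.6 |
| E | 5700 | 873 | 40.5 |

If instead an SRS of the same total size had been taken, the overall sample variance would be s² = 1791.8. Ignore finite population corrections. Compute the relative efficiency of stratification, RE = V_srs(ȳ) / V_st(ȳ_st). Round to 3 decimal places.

RE ≈ 1.032

V̂(ȳ_st) = Σ W_h² s_h²/n_h, with W_h = N_h/N and N = 17200:
  stratum A: (4800/17200)²·33.2²/879 = 0.0976591
  stratum B: (700/17200)²·25.6²/126 = 0.00861487
  stratum C: (2000/17200)²·43.6²/245 = 0.104908
  stratum D: (4000/17200)²·49.6²/611 = 0.217764
  stratum E: (5700/17200)²·40.5²/873 = 0.206342
V_st = 0.635288
V_srs = s²/n = 1791.8/2734 = 0.655377
Relative efficiency = V_srs / V_st = 0.655377/0.635288 = 1.0316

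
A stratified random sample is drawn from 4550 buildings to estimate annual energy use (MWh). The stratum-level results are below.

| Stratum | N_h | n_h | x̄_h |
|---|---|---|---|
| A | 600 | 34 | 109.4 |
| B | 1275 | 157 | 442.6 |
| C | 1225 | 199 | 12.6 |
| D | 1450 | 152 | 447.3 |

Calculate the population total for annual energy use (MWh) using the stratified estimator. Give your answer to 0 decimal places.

τ̂_st = Σ N_h x̄_h = 600·109.4 + 1275·442.6 + 1225·12.6 + 1450·447.3 = 1293975

τ̂_st ≈ 1293975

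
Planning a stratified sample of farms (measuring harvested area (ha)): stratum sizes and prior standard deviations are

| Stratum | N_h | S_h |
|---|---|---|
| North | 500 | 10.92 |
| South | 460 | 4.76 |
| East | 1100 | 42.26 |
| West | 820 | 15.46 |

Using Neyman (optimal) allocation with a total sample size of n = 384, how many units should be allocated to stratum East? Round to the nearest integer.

267

Neyman allocation: n_h = n · N_h S_h / Σ N_i S_i, with n = 384.
  stratum North: N_h·S_h = 500·10.92 = 5460.00
  stratum South: N_h·S_h = 460·4.76 = 2189.60
  stratum East: N_h·S_h = 1100·42.26 = 46486.00
  stratum West: N_h·S_h = 820·15.46 = 12677.20
Σ N_h S_h = 66812.80
n for stratum East = 384·46486.00/66812.80 = 267.174 → 267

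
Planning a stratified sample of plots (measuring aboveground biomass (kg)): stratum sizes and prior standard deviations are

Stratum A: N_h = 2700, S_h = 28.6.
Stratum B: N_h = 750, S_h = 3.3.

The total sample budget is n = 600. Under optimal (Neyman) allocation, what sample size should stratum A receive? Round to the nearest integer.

581

Neyman allocation: n_h = n · N_h S_h / Σ N_i S_i, with n = 600.
  stratum A: N_h·S_h = 2700·28.6 = 77220.00
  stratum B: N_h·S_h = 750·3.3 = 2475.00
Σ N_h S_h = 79695.00
n for stratum A = 600·77220.00/79695.00 = 581.366 → 581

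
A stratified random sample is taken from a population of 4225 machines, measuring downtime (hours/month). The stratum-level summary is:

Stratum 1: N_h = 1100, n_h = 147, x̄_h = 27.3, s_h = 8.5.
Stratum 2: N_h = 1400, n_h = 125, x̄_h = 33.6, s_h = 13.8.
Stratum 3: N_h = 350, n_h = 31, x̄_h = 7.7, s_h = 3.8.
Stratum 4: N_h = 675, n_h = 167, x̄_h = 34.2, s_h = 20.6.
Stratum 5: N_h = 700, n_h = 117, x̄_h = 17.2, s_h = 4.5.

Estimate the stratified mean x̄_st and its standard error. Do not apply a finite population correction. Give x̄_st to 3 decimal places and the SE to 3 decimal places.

x̄_st = Σ W_h x̄_h = (1100·27.3 + 1400·33.6 + 350·7.7 + 675·34.2 + 700·17.2)/4225 = 27.19290
V̂(x̄_st) = Σ W_h² s_h²/n_h, with W_h = N_h/N and N = 4225:
  stratum 1: (1100/4225)²·8.5²/147 = 0.033316
  stratum 2: (1400/4225)²·13.8²/125 = 0.167283
  stratum 3: (350/4225)²·3.8²/31 = 0.0031966
  stratum 4: (675/4225)²·20.6²/167 = 0.0648593
  stratum 5: (700/4225)²·4.5²/117 = 0.00475096
V̂(x̄_st) = 0.273405
SE(x̄_st) = √0.273405 = 0.522882

x̄_st ≈ 27.193, SE ≈ 0.523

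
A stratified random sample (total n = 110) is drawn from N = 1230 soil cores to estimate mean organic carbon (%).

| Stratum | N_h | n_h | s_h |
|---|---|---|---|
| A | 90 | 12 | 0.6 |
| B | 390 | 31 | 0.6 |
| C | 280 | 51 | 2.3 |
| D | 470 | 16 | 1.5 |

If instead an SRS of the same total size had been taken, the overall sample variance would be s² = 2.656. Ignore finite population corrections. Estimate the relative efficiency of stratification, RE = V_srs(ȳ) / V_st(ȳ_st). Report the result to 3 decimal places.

RE ≈ 0.887

V̂(ȳ_st) = Σ W_h² s_h²/n_h, with W_h = N_h/N and N = 1230:
  stratum A: (90/1230)²·0.6²/12 = 0.000160619
  stratum B: (390/1230)²·0.6²/31 = 0.00116751
  stratum C: (280/1230)²·2.3²/51 = 0.00537516
  stratum D: (470/1230)²·1.5²/16 = 0.0205328
V_st = 0.0272361
V_srs = s²/n = 2.656/110 = 0.0241455
Relative efficiency = V_srs / V_st = 0.0241455/0.0272361 = 0.8865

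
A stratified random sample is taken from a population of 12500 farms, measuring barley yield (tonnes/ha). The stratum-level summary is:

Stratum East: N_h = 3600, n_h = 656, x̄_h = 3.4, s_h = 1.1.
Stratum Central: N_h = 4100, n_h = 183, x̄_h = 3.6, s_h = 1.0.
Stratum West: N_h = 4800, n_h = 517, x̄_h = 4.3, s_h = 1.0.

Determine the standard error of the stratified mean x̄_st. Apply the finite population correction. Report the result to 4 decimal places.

V̂(x̄_st) = Σ W_h² (1 − n_h/N_h) s_h²/n_h, with W_h = N_h/N and N = 12500:
  stratum East: (3600/12500)²·(1 − 656/3600)·1.1²/656 = 0.000125113
  stratum Central: (4100/12500)²·(1 − 183/4100)·1.0²/183 = 0.000561651
  stratum West: (4800/12500)²·(1 − 517/4800)·1.0²/517 = 0.000254495
V̂(x̄_st) = 0.000941258
SE(x̄_st) = √0.000941258 = 0.0306799

SE(x̄_st) ≈ 0.0307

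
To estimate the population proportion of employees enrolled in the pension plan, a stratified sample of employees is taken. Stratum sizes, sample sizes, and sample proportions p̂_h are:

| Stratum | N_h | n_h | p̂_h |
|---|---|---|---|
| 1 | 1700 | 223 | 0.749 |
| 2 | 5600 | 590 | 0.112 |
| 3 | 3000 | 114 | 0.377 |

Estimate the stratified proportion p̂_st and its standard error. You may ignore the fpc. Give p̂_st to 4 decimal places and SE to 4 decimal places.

p̂_st ≈ 0.2943, SE ≈ 0.0158

N = 10300; stratum weights W_h = N_h/N.
p̂_st = Σ W_h p̂_h = (1700·0.749 + 5600·0.112 + 3000·0.377)/10300 = 0.29432
V̂(p̂_st) = Σ W_h² p̂_h(1−p̂_h)/(n_h−1):
  stratum 1: (1700/10300)²·0.749·0.251/222 = 2.30689e-05
  stratum 2: (5600/10300)²·0.112·0.888/589 = 4.99134e-05
  stratum 3: (3000/10300)²·0.377·0.623/113 = 0.000176327
V̂(p̂_st) = 0.000249309; SE = √V̂ = 0.0157895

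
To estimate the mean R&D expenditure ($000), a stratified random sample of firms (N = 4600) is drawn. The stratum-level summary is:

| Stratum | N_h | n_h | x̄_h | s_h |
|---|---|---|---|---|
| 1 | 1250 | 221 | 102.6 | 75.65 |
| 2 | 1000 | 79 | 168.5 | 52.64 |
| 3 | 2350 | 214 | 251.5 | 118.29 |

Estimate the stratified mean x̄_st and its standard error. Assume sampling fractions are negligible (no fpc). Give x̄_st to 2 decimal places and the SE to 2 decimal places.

x̄_st = Σ W_h x̄_h = (1250·102.6 + 1000·168.5 + 2350·251.5)/4600 = 192.99457
V̂(x̄_st) = Σ W_h² s_h²/n_h, with W_h = N_h/N and N = 4600:
  stratum 1: (1250/4600)²·75.65²/221 = 1.91219
  stratum 2: (1000/4600)²·52.64²/79 = 1.65764
  stratum 3: (2350/4600)²·118.29²/214 = 17.0648
V̂(x̄_st) = 20.6347
SE(x̄_st) = √20.6347 = 4.54254

x̄_st ≈ 192.99, SE ≈ 4.54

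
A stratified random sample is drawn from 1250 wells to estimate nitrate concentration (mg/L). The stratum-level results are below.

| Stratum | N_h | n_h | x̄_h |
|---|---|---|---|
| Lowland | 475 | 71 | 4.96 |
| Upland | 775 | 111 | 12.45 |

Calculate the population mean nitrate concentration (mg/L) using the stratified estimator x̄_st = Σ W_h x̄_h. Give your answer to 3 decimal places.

N = Σ N_h = 1250. Stratum weights W_h = N_h/N.
x̄_st = (475·4.96 + 775·12.45) / 1250 = 9.60380

x̄_st ≈ 9.604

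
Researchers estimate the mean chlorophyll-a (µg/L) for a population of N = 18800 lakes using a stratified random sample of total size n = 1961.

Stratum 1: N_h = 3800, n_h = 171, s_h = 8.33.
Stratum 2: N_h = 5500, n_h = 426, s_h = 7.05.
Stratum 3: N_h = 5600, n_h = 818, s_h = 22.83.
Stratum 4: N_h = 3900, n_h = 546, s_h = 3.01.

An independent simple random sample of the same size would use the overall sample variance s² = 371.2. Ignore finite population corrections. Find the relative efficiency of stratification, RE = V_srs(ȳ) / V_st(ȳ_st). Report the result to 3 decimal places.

V̂(ȳ_st) = Σ W_h² s_h²/n_h, with W_h = N_h/N and N = 18800:
  stratum 1: (3800/18800)²·8.33²/171 = 0.0165785
  stratum 2: (5500/18800)²·7.05²/426 = 0.0099857
  stratum 3: (5600/18800)²·22.83²/818 = 0.0565352
  stratum 4: (3900/18800)²·3.01²/546 = 0.000714092
V_st = 0.0838135
V_srs = s²/n = 371.2/1961 = 0.189291
Relative efficiency = V_srs / V_st = 0.189291/0.0838135 = 2.2585

RE ≈ 2.258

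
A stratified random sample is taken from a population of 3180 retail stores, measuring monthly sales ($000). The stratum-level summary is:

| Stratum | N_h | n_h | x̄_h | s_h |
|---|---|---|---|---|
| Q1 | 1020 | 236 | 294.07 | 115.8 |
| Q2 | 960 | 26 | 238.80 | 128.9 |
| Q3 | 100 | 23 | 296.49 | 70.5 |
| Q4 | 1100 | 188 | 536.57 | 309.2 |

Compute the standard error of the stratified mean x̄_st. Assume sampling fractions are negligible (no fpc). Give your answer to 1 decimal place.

SE(x̄_st) ≈ 11.2

V̂(x̄_st) = Σ W_h² s_h²/n_h, with W_h = N_h/N and N = 3180:
  stratum Q1: (1020/3180)²·115.8²/236 = 5.8459
  stratum Q2: (960/3180)²·128.9²/26 = 58.2399
  stratum Q3: (100/3180)²·70.5²/23 = 0.213696
  stratum Q4: (1100/3180)²·309.2²/188 = 60.8488
V̂(x̄_st) = 125.148
SE(x̄_st) = √125.148 = 11.187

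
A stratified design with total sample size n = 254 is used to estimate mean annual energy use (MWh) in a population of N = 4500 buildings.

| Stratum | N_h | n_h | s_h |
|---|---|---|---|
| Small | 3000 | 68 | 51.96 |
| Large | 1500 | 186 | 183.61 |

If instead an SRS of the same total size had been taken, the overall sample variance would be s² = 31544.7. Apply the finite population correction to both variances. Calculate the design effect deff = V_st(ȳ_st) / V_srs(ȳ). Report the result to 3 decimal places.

deff ≈ 0.298

V̂(ȳ_st) = Σ W_h² (1 − n_h/N_h) s_h²/n_h, with W_h = N_h/N and N = 4500:
  stratum Small: (3000/4500)²·(1 − 68/3000)·51.96²/68 = 17.246
  stratum Large: (1500/4500)²·(1 − 186/1500)·183.61²/186 = 17.6417
V_st = 34.8878
V_srs = (1 − 254/4500)·31544.7/254 = 117.182
deff = V_st / V_srs = 34.8878/117.182 = 0.2977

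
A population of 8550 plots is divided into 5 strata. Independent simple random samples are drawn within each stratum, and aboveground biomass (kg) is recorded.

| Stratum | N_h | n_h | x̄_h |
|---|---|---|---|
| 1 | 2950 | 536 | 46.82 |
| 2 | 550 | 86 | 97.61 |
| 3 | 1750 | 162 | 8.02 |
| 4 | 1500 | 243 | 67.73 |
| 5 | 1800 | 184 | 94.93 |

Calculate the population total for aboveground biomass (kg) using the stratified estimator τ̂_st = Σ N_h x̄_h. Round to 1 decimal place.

τ̂_st ≈ 478308.5

τ̂_st = Σ N_h x̄_h = 2950·46.82 + 550·97.61 + 1750·8.02 + 1500·67.73 + 1800·94.93 = 478308.5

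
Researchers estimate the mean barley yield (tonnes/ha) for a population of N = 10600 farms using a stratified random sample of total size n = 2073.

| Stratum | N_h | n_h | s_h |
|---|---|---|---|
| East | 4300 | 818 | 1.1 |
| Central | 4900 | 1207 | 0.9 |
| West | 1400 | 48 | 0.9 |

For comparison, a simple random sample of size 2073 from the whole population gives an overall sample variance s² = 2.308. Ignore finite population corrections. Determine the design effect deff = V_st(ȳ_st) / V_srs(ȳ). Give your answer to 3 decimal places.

deff ≈ 0.612

V̂(ȳ_st) = Σ W_h² s_h²/n_h, with W_h = N_h/N and N = 10600:
  stratum East: (4300/10600)²·1.1²/818 = 0.000243421
  stratum Central: (4900/10600)²·0.9²/1207 = 0.000143403
  stratum West: (1400/10600)²·0.9²/48 = 0.000294366
V_st = 0.00068119
V_srs = s²/n = 2.308/2073 = 0.00111336
deff = V_st / V_srs = 0.00068119/0.00111336 = 0.6118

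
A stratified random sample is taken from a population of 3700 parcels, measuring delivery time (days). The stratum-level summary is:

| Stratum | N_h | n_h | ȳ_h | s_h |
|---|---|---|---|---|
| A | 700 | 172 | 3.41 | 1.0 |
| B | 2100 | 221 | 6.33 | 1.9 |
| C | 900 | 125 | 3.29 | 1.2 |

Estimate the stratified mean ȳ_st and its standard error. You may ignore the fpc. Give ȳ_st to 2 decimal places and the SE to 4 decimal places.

ȳ_st ≈ 5.04, SE ≈ 0.0784

ȳ_st = Σ W_h ȳ_h = (700·3.41 + 2100·6.33 + 900·3.29)/3700 = 5.03811
V̂(ȳ_st) = Σ W_h² s_h²/n_h, with W_h = N_h/N and N = 3700:
  stratum A: (700/3700)²·1.0²/172 = 0.000208096
  stratum B: (2100/3700)²·1.9²/221 = 0.00526199
  stratum C: (900/3700)²·1.2²/125 = 0.000681607
V̂(ȳ_st) = 0.00615169
SE(ȳ_st) = √0.00615169 = 0.0784327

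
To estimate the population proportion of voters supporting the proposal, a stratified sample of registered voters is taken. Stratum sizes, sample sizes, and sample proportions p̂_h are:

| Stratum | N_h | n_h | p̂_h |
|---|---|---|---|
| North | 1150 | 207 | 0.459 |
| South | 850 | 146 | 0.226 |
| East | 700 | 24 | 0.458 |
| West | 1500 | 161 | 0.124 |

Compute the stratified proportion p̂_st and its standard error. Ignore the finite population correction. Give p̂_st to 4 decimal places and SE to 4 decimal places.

N = 4200; stratum weights W_h = N_h/N.
p̂_st = Σ W_h p̂_h = (1150·0.459 + 850·0.226 + 700·0.458 + 1500·0.124)/4200 = 0.29204
V̂(p̂_st) = Σ W_h² p̂_h(1−p̂_h)/(n_h−1):
  stratum North: (1150/4200)²·0.459·0.541/206 = 9.03732e-05
  stratum South: (850/4200)²·0.226·0.774/145 = 4.94107e-05
  stratum East: (700/4200)²·0.458·0.542/23 = 0.000299802
  stratum West: (1500/4200)²·0.124·0.876/160 = 8.65944e-05
V̂(p̂_st) = 0.00052618; SE = √V̂ = 0.0229386

p̂_st ≈ 0.2920, SE ≈ 0.0229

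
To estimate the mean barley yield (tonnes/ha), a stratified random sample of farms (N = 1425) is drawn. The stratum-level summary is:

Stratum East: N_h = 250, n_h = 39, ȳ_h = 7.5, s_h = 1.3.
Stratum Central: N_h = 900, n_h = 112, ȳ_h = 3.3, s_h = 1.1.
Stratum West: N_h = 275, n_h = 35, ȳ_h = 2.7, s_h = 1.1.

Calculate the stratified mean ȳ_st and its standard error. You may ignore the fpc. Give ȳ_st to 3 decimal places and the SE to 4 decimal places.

ȳ_st ≈ 3.921, SE ≈ 0.0833

ȳ_st = Σ W_h ȳ_h = (250·7.5 + 900·3.3 + 275·2.7)/1425 = 3.92105
V̂(ȳ_st) = Σ W_h² s_h²/n_h, with W_h = N_h/N and N = 1425:
  stratum East: (250/1425)²·1.3²/39 = 0.00133374
  stratum Central: (900/1425)²·1.1²/112 = 0.00430946
  stratum West: (275/1425)²·1.1²/35 = 0.00128752
V̂(ȳ_st) = 0.00693072
SE(ȳ_st) = √0.00693072 = 0.0832509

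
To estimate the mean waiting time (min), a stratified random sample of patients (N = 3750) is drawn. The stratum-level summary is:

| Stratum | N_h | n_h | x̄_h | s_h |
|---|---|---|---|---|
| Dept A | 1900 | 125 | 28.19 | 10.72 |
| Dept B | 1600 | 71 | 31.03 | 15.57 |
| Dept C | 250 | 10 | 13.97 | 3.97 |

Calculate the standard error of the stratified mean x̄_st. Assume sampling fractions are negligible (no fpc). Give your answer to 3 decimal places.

V̂(x̄_st) = Σ W_h² s_h²/n_h, with W_h = N_h/N and N = 3750:
  stratum Dept A: (1900/3750)²·10.72²/125 = 0.236007
  stratum Dept B: (1600/3750)²·15.57²/71 = 0.621579
  stratum Dept C: (250/3750)²·3.97²/10 = 0.00700484
V̂(x̄_st) = 0.86459
SE(x̄_st) = √0.86459 = 0.929834

SE(x̄_st) ≈ 0.930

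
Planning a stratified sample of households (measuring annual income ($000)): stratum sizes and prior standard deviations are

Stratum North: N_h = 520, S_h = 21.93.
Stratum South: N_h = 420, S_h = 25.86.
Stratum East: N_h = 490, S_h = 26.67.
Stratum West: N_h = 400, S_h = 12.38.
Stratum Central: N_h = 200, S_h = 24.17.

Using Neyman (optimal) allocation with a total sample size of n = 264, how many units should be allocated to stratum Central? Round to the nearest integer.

28

Neyman allocation: n_h = n · N_h S_h / Σ N_i S_i, with n = 264.
  stratum North: N_h·S_h = 520·21.93 = 11403.60
  stratum South: N_h·S_h = 420·25.86 = 10861.20
  stratum East: N_h·S_h = 490·26.67 = 13068.30
  stratum West: N_h·S_h = 400·12.38 = 4952.00
  stratum Central: N_h·S_h = 200·24.17 = 4834.00
Σ N_h S_h = 45119.10
n for stratum Central = 264·4834.00/45119.10 = 28.285 → 28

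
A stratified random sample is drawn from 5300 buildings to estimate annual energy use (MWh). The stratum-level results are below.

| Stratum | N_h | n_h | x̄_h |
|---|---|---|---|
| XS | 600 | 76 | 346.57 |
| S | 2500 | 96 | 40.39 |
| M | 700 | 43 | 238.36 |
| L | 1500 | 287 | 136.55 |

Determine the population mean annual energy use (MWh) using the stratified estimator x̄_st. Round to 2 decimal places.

N = Σ N_h = 5300. Stratum weights W_h = N_h/N.
x̄_st = (600·346.57 + 2500·40.39 + 700·238.36 + 1500·136.55) / 5300 = 128.4140

x̄_st ≈ 128.41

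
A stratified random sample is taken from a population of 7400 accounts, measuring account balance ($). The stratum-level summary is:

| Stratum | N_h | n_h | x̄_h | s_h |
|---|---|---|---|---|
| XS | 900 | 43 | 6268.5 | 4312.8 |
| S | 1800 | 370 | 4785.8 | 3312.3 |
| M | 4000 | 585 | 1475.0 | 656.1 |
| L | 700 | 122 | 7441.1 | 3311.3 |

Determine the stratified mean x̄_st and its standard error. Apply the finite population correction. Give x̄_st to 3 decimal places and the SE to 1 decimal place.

x̄_st = Σ W_h x̄_h = (900·6268.5 + 1800·4785.8 + 4000·1475.0 + 700·7441.1)/7400 = 3427.68378
V̂(x̄_st) = Σ W_h² (1 − n_h/N_h) s_h²/n_h, with W_h = N_h/N and N = 7400:
  stratum XS: (900/7400)²·(1 − 43/900)·4312.8²/43 = 6092.7
  stratum S: (1800/7400)²·(1 − 370/1800)·3312.3²/370 = 1393.81
  stratum M: (4000/7400)²·(1 − 585/4000)·656.1²/585 = 183.557
  stratum L: (700/7400)²·(1 − 122/700)·3311.3²/122 = 664.048
V̂(x̄_st) = 8334.12
SE(x̄_st) = √8334.12 = 91.2914

x̄_st ≈ 3427.684, SE ≈ 91.3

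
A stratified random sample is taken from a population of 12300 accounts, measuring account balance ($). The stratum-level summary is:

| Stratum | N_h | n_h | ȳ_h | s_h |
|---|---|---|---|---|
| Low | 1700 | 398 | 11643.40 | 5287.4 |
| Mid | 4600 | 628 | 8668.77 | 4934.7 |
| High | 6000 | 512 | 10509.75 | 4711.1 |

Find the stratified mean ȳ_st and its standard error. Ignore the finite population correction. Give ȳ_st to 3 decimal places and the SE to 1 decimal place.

ȳ_st ≈ 9977.937, SE ≈ 130.7

ȳ_st = Σ W_h ȳ_h = (1700·11643.40 + 4600·8668.77 + 6000·10509.75)/12300 = 9977.93675
V̂(ȳ_st) = Σ W_h² s_h²/n_h, with W_h = N_h/N and N = 12300:
  stratum Low: (1700/12300)²·5287.4²/398 = 1341.8
  stratum Mid: (4600/12300)²·4934.7²/628 = 5423.35
  stratum High: (6000/12300)²·4711.1²/512 = 10314.9
V̂(ȳ_st) = 17080.1
SE(ȳ_st) = √17080.1 = 130.691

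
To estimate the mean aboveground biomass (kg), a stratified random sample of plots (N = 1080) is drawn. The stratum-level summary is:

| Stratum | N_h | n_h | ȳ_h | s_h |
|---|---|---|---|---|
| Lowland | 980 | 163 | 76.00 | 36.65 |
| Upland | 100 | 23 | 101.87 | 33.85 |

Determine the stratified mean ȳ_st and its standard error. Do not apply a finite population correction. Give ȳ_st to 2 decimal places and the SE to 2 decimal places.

ȳ_st = Σ W_h ȳ_h = (980·76.00 + 100·101.87)/1080 = 78.39537
V̂(ȳ_st) = Σ W_h² s_h²/n_h, with W_h = N_h/N and N = 1080:
  stratum Lowland: (980/1080)²·36.65²/163 = 6.78524
  stratum Upland: (100/1080)²·33.85²/23 = 0.427112
V̂(ȳ_st) = 7.21235
SE(ȳ_st) = √7.21235 = 2.68558

ȳ_st ≈ 78.40, SE ≈ 2.69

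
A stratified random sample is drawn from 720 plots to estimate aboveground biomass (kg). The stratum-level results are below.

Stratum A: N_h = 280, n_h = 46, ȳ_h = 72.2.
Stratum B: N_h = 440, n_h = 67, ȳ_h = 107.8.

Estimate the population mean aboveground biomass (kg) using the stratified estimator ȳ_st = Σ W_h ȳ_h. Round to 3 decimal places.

ȳ_st ≈ 93.956

N = Σ N_h = 720. Stratum weights W_h = N_h/N.
ȳ_st = (280·72.2 + 440·107.8) / 720 = 93.95556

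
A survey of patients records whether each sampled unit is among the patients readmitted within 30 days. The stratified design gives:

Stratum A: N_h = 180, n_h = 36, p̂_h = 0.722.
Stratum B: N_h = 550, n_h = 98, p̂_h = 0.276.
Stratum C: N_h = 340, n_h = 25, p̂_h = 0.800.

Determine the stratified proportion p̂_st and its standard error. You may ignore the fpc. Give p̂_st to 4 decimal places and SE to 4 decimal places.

N = 1070; stratum weights W_h = N_h/N.
p̂_st = Σ W_h p̂_h = (180·0.722 + 550·0.276 + 340·0.800)/1070 = 0.51753
V̂(p̂_st) = Σ W_h² p̂_h(1−p̂_h)/(n_h−1):
  stratum A: (180/1070)²·0.722·0.278/35 = 0.00016229
  stratum B: (550/1070)²·0.276·0.724/97 = 0.000544294
  stratum C: (340/1070)²·0.800·0.200/24 = 0.00067313
V̂(p̂_st) = 0.00137971; SE = √V̂ = 0.0371445

p̂_st ≈ 0.5175, SE ≈ 0.0371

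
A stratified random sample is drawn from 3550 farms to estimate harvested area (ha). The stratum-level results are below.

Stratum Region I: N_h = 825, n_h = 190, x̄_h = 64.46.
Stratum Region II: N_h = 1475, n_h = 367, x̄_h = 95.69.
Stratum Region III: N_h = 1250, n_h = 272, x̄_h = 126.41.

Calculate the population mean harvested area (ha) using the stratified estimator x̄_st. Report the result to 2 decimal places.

x̄_st ≈ 99.25

N = Σ N_h = 3550. Stratum weights W_h = N_h/N.
x̄_st = (825·64.46 + 1475·95.69 + 1250·126.41) / 3550 = 99.2492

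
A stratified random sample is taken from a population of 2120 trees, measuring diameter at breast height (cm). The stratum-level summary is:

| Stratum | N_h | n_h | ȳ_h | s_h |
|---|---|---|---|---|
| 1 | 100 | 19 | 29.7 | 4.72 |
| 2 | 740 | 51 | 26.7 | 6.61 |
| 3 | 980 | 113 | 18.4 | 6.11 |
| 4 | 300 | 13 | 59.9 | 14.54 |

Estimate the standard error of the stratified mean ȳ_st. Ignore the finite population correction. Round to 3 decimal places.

V̂(ȳ_st) = Σ W_h² s_h²/n_h, with W_h = N_h/N and N = 2120:
  stratum 1: (100/2120)²·4.72²/19 = 0.00260891
  stratum 2: (740/2120)²·6.61²/51 = 0.104382
  stratum 3: (980/2120)²·6.11²/113 = 0.0705967
  stratum 4: (300/2120)²·14.54²/13 = 0.325654
V̂(ȳ_st) = 0.503241
SE(ȳ_st) = √0.503241 = 0.709395

SE(ȳ_st) ≈ 0.709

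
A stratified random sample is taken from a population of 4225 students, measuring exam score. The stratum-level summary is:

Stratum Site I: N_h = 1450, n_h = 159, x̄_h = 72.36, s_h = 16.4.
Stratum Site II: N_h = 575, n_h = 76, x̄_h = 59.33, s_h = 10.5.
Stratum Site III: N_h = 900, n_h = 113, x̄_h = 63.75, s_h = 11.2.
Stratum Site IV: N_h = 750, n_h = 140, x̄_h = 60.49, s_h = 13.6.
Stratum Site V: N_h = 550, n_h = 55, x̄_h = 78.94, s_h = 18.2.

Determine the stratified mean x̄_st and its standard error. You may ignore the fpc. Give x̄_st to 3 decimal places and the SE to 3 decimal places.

x̄_st ≈ 67.502, SE ≈ 0.648

x̄_st = Σ W_h x̄_h = (1450·72.36 + 575·59.33 + 900·63.75 + 750·60.49 + 550·78.94)/4225 = 67.50207
V̂(x̄_st) = Σ W_h² s_h²/n_h, with W_h = N_h/N and N = 4225:
  stratum Site I: (1450/4225)²·16.4²/159 = 0.199238
  stratum Site II: (575/4225)²·10.5²/76 = 0.0268687
  stratum Site III: (900/4225)²·11.2²/113 = 0.050372
  stratum Site IV: (750/4225)²·13.6²/140 = 0.0416312
  stratum Site V: (550/4225)²·18.2²/55 = 0.102059
V̂(x̄_st) = 0.42017
SE(x̄_st) = √0.42017 = 0.648205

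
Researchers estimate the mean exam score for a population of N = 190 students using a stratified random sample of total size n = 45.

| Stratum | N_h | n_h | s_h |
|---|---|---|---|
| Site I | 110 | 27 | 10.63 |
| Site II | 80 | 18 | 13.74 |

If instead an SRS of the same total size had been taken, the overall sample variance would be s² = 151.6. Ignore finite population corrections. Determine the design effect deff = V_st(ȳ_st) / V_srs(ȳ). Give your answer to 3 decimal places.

V̂(ȳ_st) = Σ W_h² s_h²/n_h, with W_h = N_h/N and N = 190:
  stratum Site I: (110/190)²·10.63²/27 = 1.40275
  stratum Site II: (80/190)²·13.74²/18 = 1.8594
V_st = 3.26216
V_srs = s²/n = 151.6/45 = 3.36889
deff = V_st / V_srs = 3.26216/3.36889 = 0.9683

deff ≈ 0.968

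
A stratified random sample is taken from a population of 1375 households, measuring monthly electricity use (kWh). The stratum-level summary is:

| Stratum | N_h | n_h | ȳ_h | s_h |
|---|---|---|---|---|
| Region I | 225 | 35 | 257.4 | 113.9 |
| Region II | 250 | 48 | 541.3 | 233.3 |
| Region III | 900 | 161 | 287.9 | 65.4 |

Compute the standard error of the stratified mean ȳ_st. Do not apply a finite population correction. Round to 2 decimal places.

SE(ȳ_st) ≈ 7.67

V̂(ȳ_st) = Σ W_h² s_h²/n_h, with W_h = N_h/N and N = 1375:
  stratum Region I: (225/1375)²·113.9²/35 = 9.92519
  stratum Region II: (250/1375)²·233.3²/48 = 37.4855
  stratum Region III: (900/1375)²·65.4²/161 = 11.3818
V̂(ȳ_st) = 58.7924
SE(ȳ_st) = √58.7924 = 7.66762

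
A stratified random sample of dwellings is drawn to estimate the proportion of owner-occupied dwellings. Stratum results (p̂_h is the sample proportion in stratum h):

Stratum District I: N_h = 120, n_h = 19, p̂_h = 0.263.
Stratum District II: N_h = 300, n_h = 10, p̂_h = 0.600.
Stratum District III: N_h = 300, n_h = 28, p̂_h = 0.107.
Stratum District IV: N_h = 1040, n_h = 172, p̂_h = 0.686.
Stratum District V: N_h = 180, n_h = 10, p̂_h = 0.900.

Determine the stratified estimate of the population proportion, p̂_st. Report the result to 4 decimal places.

N = 1940; stratum weights W_h = N_h/N.
p̂_st = Σ W_h p̂_h = (120·0.263 + 300·0.600 + 300·0.107 + 1040·0.686 + 180·0.900)/1940 = 0.57686

p̂_st ≈ 0.5769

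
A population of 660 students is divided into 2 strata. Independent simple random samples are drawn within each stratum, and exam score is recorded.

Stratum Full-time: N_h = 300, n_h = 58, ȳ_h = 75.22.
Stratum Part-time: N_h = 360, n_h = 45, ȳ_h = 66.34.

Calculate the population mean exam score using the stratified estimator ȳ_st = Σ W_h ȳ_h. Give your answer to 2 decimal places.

ȳ_st ≈ 70.38

N = Σ N_h = 660. Stratum weights W_h = N_h/N.
ȳ_st = (300·75.22 + 360·66.34) / 660 = 70.3764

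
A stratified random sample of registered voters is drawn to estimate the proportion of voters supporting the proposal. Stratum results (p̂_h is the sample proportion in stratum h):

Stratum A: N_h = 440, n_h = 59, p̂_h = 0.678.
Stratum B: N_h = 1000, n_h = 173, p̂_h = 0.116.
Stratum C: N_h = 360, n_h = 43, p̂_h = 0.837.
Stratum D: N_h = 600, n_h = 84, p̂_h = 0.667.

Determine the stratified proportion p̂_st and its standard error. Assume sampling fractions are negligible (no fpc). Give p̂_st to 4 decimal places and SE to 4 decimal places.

p̂_st ≈ 0.4649, SE ≈ 0.0217

N = 2400; stratum weights W_h = N_h/N.
p̂_st = Σ W_h p̂_h = (440·0.678 + 1000·0.116 + 360·0.837 + 600·0.667)/2400 = 0.46493
V̂(p̂_st) = Σ W_h² p̂_h(1−p̂_h)/(n_h−1):
  stratum A: (440/2400)²·0.678·0.322/58 = 0.000126515
  stratum B: (1000/2400)²·0.116·0.884/172 = 0.000103505
  stratum C: (360/2400)²·0.837·0.163/42 = 7.3088e-05
  stratum D: (600/2400)²·0.667·0.333/83 = 0.000167252
V̂(p̂_st) = 0.000470359; SE = √V̂ = 0.0216878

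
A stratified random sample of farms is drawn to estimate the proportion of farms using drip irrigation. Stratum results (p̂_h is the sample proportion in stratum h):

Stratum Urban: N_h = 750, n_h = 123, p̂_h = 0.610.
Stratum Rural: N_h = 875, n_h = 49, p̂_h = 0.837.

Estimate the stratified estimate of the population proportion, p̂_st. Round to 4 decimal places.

p̂_st ≈ 0.7322

N = 1625; stratum weights W_h = N_h/N.
p̂_st = Σ W_h p̂_h = (750·0.610 + 875·0.837)/1625 = 0.73223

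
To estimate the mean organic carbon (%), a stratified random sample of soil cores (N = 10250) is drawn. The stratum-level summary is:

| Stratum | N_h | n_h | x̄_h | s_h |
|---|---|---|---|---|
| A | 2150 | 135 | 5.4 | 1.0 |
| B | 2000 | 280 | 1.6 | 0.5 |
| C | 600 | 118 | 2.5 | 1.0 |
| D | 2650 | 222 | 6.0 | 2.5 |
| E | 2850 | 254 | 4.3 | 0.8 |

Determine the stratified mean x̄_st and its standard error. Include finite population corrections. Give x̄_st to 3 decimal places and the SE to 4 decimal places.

x̄_st ≈ 4.338, SE ≈ 0.0475

x̄_st = Σ W_h x̄_h = (2150·5.4 + 2000·1.6 + 600·2.5 + 2650·6.0 + 2850·4.3)/10250 = 4.33805
V̂(x̄_st) = Σ W_h² (1 − n_h/N_h) s_h²/n_h, with W_h = N_h/N and N = 10250:
  stratum A: (2150/10250)²·(1 − 135/2150)·1.0²/135 = 0.000305444
  stratum B: (2000/10250)²·(1 − 280/2000)·0.5²/280 = 2.92343e-05
  stratum C: (600/10250)²·(1 − 118/600)·1.0²/118 = 2.33275e-05
  stratum D: (2650/10250)²·(1 − 222/2650)·2.5²/222 = 0.00172415
  stratum E: (2850/10250)²·(1 − 254/2850)·0.8²/254 = 0.000177439
V̂(x̄_st) = 0.00225959
SE(x̄_st) = √0.00225959 = 0.0475351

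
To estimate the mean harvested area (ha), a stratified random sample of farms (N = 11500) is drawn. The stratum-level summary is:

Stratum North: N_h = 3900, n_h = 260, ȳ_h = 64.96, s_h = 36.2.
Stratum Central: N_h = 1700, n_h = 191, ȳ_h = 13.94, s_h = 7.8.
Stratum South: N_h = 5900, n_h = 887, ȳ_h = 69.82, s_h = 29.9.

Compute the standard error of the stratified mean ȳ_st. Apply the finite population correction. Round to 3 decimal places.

V̂(ȳ_st) = Σ W_h² (1 − n_h/N_h) s_h²/n_h, with W_h = N_h/N and N = 11500:
  stratum North: (3900/11500)²·(1 − 260/3900)·36.2²/260 = 0.541021
  stratum Central: (1700/11500)²·(1 − 191/1700)·7.8²/191 = 0.00617872
  stratum South: (5900/11500)²·(1 − 887/5900)·29.9²/887 = 0.22541
V̂(ȳ_st) = 0.772609
SE(ȳ_st) = √0.772609 = 0.878982

SE(ȳ_st) ≈ 0.879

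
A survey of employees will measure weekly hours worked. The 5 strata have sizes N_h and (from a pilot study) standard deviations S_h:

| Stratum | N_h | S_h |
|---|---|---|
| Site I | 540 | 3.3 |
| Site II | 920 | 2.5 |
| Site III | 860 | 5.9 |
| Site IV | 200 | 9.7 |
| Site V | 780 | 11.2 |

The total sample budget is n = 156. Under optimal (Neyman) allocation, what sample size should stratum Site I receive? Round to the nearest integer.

Neyman allocation: n_h = n · N_h S_h / Σ N_i S_i, with n = 156.
  stratum Site I: N_h·S_h = 540·3.3 = 1782.00
  stratum Site II: N_h·S_h = 920·2.5 = 2300.00
  stratum Site III: N_h·S_h = 860·5.9 = 5074.00
  stratum Site IV: N_h·S_h = 200·9.7 = 1940.00
  stratum Site V: N_h·S_h = 780·11.2 = 8736.00
Σ N_h S_h = 19832.00
n for stratum Site I = 156·1782.00/19832.00 = 14.017 → 14

14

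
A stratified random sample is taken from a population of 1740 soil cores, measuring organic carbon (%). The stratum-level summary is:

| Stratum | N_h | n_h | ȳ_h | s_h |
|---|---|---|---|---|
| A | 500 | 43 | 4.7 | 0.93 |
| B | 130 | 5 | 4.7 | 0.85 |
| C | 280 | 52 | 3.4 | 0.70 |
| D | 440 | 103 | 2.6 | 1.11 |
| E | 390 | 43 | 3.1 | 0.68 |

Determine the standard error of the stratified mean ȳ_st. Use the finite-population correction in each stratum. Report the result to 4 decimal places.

V̂(ȳ_st) = Σ W_h² (1 − n_h/N_h) s_h²/n_h, with W_h = N_h/N and N = 1740:
  stratum A: (500/1740)²·(1 − 43/500)·0.93²/43 = 0.00151805
  stratum B: (130/1740)²·(1 − 5/130)·0.85²/5 = 0.000775573
  stratum C: (280/1740)²·(1 − 52/280)·0.70²/52 = 0.000198695
  stratum D: (440/1740)²·(1 − 103/440)·1.11²/103 = 0.000585859
  stratum E: (390/1740)²·(1 − 43/390)·0.68²/43 = 0.000480668
V̂(ȳ_st) = 0.00355884
SE(ȳ_st) = √0.00355884 = 0.059656

SE(ȳ_st) ≈ 0.0597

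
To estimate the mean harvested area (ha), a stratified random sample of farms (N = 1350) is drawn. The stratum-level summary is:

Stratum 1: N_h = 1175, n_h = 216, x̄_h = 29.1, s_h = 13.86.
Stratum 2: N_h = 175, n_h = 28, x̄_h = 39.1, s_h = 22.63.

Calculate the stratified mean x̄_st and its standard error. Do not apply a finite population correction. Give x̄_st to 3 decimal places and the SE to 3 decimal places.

x̄_st = Σ W_h x̄_h = (1175·29.1 + 175·39.1)/1350 = 30.39630
V̂(x̄_st) = Σ W_h² s_h²/n_h, with W_h = N_h/N and N = 1350:
  stratum 1: (1175/1350)²·13.86²/216 = 0.673722
  stratum 2: (175/1350)²·22.63²/28 = 0.30734
V̂(x̄_st) = 0.981063
SE(x̄_st) = √0.981063 = 0.990486

x̄_st ≈ 30.396, SE ≈ 0.990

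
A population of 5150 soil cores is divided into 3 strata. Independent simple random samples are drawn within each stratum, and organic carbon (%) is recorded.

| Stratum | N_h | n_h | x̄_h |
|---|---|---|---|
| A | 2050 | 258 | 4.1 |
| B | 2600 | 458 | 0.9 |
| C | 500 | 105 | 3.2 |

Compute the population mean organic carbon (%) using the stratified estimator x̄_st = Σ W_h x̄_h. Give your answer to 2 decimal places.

N = Σ N_h = 5150. Stratum weights W_h = N_h/N.
x̄_st = (2050·4.1 + 2600·0.9 + 500·3.2) / 5150 = 2.3971

x̄_st ≈ 2.40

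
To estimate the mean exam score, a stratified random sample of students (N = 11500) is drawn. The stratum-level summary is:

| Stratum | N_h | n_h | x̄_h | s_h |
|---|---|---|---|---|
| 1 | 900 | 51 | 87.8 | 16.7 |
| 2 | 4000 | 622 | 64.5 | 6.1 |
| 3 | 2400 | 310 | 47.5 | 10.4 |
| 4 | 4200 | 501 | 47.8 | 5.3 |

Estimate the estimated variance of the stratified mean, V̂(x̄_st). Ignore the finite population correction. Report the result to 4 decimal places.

V̂(x̄_st) = Σ W_h² s_h²/n_h, with W_h = N_h/N and N = 11500:
  stratum 1: (900/11500)²·16.7²/51 = 0.0334928
  stratum 2: (4000/11500)²·6.1²/622 = 0.00723758
  stratum 3: (2400/11500)²·10.4²/310 = 0.0151961
  stratum 4: (4200/11500)²·5.3²/501 = 0.00747854
V̂(x̄_st) = 0.0634051

V̂(x̄_st) ≈ 0.0634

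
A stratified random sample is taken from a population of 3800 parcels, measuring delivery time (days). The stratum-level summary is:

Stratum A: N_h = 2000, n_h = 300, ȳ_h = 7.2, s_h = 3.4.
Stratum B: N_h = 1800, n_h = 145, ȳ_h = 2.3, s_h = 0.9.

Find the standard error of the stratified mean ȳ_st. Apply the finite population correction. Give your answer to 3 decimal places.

SE(ȳ_st) ≈ 0.101

V̂(ȳ_st) = Σ W_h² (1 − n_h/N_h) s_h²/n_h, with W_h = N_h/N and N = 3800:
  stratum A: (2000/3800)²·(1 − 300/2000)·3.4²/300 = 0.00907295
  stratum B: (1800/3800)²·(1 − 145/1800)·0.9²/145 = 0.00115245
V̂(ȳ_st) = 0.0102254
SE(ȳ_st) = √0.0102254 = 0.101121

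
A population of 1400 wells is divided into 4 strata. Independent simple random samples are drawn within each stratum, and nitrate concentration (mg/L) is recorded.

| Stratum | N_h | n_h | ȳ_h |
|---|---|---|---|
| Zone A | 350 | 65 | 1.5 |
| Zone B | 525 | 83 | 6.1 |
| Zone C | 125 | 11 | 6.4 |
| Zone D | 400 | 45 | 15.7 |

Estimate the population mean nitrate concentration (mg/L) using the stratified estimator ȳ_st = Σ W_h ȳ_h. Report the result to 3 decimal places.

N = Σ N_h = 1400. Stratum weights W_h = N_h/N.
ȳ_st = (350·1.5 + 525·6.1 + 125·6.4 + 400·15.7) / 1400 = 7.71964

ȳ_st ≈ 7.720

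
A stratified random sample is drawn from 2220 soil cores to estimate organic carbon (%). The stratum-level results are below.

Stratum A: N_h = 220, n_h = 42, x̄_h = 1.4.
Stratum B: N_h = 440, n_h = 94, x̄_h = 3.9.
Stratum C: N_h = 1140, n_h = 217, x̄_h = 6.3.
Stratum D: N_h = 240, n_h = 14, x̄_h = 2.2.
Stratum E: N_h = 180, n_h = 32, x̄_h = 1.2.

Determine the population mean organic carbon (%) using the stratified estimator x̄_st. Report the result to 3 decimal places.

x̄_st ≈ 4.482

N = Σ N_h = 2220. Stratum weights W_h = N_h/N.
x̄_st = (220·1.4 + 440·3.9 + 1140·6.3 + 240·2.2 + 180·1.2) / 2220 = 4.48198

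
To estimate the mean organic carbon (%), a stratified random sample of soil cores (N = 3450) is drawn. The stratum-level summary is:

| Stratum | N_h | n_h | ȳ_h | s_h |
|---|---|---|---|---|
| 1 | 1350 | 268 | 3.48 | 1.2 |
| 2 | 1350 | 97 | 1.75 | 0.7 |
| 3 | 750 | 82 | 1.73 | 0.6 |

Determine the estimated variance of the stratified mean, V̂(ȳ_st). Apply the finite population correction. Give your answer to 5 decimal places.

V̂(ȳ_st) ≈ 0.00156

V̂(ȳ_st) = Σ W_h² (1 − n_h/N_h) s_h²/n_h, with W_h = N_h/N and N = 3450:
  stratum 1: (1350/3450)²·(1 − 268/1350)·1.2²/268 = 0.000659402
  stratum 2: (1350/3450)²·(1 − 97/1350)·0.7²/97 = 0.000717912
  stratum 3: (750/3450)²·(1 − 82/750)·0.6²/82 = 0.000184794
V̂(ȳ_st) = 0.00156211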